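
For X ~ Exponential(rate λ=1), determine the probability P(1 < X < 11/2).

P(1 < X < 11/2) = ∫_{1}^{11/2} f(x) dx
where f(x) = e^{- x}
= - \frac{1}{e^{\frac{11}{2}}} + e^{-1}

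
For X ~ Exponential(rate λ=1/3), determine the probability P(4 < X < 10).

P(4 < X < 10) = ∫_{4}^{10} f(x) dx
where f(x) = \frac{e^{- \frac{x}{3}}}{3}
= - \frac{1 - e^{2}}{e^{\frac{10}{3}}}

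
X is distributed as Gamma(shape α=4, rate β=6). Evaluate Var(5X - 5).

For X ~ Gamma(shape α=4, rate β=6):
Var(X) = \frac{1}{9}
Var(5X - 5) = (5)² × Var(X) = 25 × \frac{1}{9} = \frac{25}{9}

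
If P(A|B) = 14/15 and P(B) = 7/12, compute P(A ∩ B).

By definition, P(A|B) = P(A ∩ B) / P(B)
So P(A ∩ B) = P(A|B) × P(B)
= 14/15 × 7/12
= 49/90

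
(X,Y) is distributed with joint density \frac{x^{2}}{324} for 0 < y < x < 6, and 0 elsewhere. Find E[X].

f_X(x) = ∫_0^x \frac{x^{2}}{324} dy = \frac{x^{3}}{324}
E[X] = ∫_0^6 x × (\frac{x^{3}}{324}) dx = \frac{24}{5}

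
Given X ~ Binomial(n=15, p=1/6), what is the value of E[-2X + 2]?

For X ~ Binomial(n=15, p=1/6):
E[X] = \frac{5}{2}
E[-2X + 2] = -2 × E[X] + 2 = -3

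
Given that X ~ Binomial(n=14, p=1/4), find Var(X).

For X ~ Binomial(n=14, p=1/4):
Var(X) = \frac{21}{8}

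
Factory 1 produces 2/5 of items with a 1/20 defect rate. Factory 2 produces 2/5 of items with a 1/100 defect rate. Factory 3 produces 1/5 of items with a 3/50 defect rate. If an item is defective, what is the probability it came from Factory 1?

Using Bayes' theorem:
P(F1) = 2/5, P(D|F1) = 1/20
P(F2) = 2/5, P(D|F2) = 1/100
P(F3) = 1/5, P(D|F3) = 3/50
P(D) = P(D|F1)P(F1) + P(D|F2)P(F2) + P(D|F3)P(F3)
     = \frac{9}{250}
P(F1|D) = P(D|F1)P(F1) / P(D)
= \frac{5}{9}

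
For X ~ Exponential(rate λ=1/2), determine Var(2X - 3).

For X ~ Exponential(rate λ=1/2):
Var(X) = 4
Var(2X - 3) = (2)² × Var(X) = 4 × 4 = 16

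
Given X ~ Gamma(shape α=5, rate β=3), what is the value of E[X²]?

Using the identity E[X²] = Var(X) + (E[X])²:
E[X] = \frac{5}{3}
Var(X) = \frac{5}{9}
E[X²] = \frac{5}{9} + (\frac{5}{3})²
= \frac{10}{3}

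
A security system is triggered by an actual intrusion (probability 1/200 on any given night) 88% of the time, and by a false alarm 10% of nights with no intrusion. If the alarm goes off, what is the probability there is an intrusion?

Let D = the rare event, + = positive/flagged.
P(D) = 1/200
P(+|D) = 88/100 = 22/25
P(+|D') = 10/100 = 1/10
P(+) = P(+|D)P(D) + P(+|D')P(D')
     = \frac{22}{25} × \frac{1}{200} + \frac{1}{10} × \frac{199}{200}
     = \frac{1039}{10000}
P(D|+) = P(+|D)P(D)/P(+) = \frac{44}{1039}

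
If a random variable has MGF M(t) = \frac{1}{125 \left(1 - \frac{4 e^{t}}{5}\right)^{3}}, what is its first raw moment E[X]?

To find E[X], compute M^(1)(0):
M^(1)(t) = \frac{12 e^{t}}{625 \left(1 - \frac{4 e^{t}}{5}\right)^{4}}
M^(1)(0) = 12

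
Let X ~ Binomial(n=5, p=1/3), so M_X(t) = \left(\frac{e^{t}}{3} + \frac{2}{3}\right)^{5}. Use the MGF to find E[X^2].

To find E[X^2], compute M^(2)(0):
M^(1)(t) = \frac{5 \left(\frac{e^{t}}{3} + \frac{2}{3}\right)^{4} e^{t}}{3}
M^(2)(t) = \frac{5 \left(\frac{e^{t}}{3} + \frac{2}{3}\right)^{4} e^{t}}{3} + \frac{20 \left(\frac{e^{t}}{3} + \frac{2}{3}\right)^{3} e^{2 t}}{9}
M^(2)(0) = \frac{35}{9}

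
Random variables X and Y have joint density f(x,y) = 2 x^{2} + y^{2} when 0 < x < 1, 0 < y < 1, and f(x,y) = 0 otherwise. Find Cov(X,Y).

E[XY] = ∫∫ xy × f(x,y) dx dy = \frac{3}{8}
E[X] = \frac{2}{3}
E[Y] = \frac{7}{12}
Cov(X,Y) = E[XY] - E[X]E[Y] = - \frac{1}{72}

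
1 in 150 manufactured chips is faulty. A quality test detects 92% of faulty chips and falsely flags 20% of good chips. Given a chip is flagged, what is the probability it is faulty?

Let D = the rare event, + = positive/flagged.
P(D) = 1/150
P(+|D) = 92/100 = 23/25
P(+|D') = 20/100 = 1/5
P(+) = P(+|D)P(D) + P(+|D')P(D')
     = \frac{23}{25} × \frac{1}{150} + \frac{1}{5} × \frac{149}{150}
     = \frac{128}{625}
P(D|+) = P(+|D)P(D)/P(+) = \frac{23}{768}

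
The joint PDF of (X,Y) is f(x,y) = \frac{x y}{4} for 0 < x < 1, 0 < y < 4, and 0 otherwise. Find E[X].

f_X(x) = ∫_0^4 \frac{x y}{4} dy = 2 x
E[X] = ∫_0^1 x × (2 x) dx = \frac{2}{3}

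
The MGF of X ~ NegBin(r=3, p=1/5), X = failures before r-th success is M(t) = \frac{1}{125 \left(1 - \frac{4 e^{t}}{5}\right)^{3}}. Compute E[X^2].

To find E[X^2], compute M^(2)(0):
M^(1)(t) = \frac{12 e^{t}}{625 \left(1 - \frac{4 e^{t}}{5}\right)^{4}}
M^(2)(t) = \frac{12 e^{t}}{625 \left(1 - \frac{4 e^{t}}{5}\right)^{4}} + \frac{192 e^{2 t}}{3125 \left(1 - \frac{4 e^{t}}{5}\right)^{5}}
M^(2)(0) = 204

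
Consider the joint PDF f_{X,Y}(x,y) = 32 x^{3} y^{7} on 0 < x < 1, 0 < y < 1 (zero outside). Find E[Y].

E[Y] = ∫_0^1 ∫_0^1 y × f(x,y) dx dy
= \frac{8}{9}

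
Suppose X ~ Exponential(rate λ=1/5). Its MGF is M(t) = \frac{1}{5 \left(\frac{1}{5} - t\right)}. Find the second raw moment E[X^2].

To find E[X^2], compute M^(2)(0):
M^(1)(t) = \frac{1}{5 \left(\frac{1}{5} - t\right)^{2}}
M^(2)(t) = \frac{2}{5 \left(\frac{1}{5} - t\right)^{3}}
M^(2)(0) = 50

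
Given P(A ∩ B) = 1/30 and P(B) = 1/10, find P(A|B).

P(A|B) = P(A ∩ B) / P(B)
= (1/30) / (1/10)
= 1/3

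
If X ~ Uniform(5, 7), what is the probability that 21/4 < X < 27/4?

P(21/4 < X < 27/4) = ∫_{21/4}^{27/4} f(x) dx
where f(x) = \frac{1}{2}
= \frac{3}{4}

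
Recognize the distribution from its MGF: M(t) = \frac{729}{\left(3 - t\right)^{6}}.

The MGF M(t) = \frac{729}{\left(3 - t\right)^{6}} is the standard form for the Gamma distribution.
Comparing with the known MGF formula identifies: Gamma(shape α=6, rate β=3)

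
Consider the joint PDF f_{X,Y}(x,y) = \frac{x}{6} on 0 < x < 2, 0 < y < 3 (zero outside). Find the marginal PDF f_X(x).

f_X(x) = ∫_0^3 f(x,y) dy
= ∫_0^3 \frac{x}{6} dy
= \frac{x}{2} for 0 < x < 2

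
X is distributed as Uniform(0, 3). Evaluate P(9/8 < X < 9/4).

P(9/8 < X < 9/4) = ∫_{9/8}^{9/4} f(x) dx
where f(x) = \frac{1}{3}
= \frac{3}{8}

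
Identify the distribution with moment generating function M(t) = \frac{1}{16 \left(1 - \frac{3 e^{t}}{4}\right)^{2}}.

The MGF M(t) = \frac{1}{16 \left(1 - \frac{3 e^{t}}{4}\right)^{2}} is the standard form for the NegativeBinomial distribution.
Comparing with the known MGF formula identifies: NegBin(r=2, p=1/4), X = failures before r-th success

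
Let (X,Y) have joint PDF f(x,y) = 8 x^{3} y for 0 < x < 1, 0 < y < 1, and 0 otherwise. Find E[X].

E[X] = ∫_0^1 ∫_0^1 x × f(x,y) dy dx
= ∫_0^1 ∫_0^1 x × (8 x^{3} y) dy dx
= \frac{4}{5}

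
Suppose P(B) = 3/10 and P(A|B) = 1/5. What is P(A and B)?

By definition, P(A|B) = P(A ∩ B) / P(B)
So P(A ∩ B) = P(A|B) × P(B)
= 1/5 × 3/10
= 3/50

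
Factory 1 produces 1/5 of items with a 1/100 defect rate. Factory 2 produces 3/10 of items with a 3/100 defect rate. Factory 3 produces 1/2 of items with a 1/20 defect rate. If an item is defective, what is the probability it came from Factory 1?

Using Bayes' theorem:
P(F1) = 1/5, P(D|F1) = 1/100
P(F2) = 3/10, P(D|F2) = 3/100
P(F3) = 1/2, P(D|F3) = 1/20
P(D) = P(D|F1)P(F1) + P(D|F2)P(F2) + P(D|F3)P(F3)
     = \frac{9}{250}
P(F1|D) = P(D|F1)P(F1) / P(D)
= \frac{1}{18}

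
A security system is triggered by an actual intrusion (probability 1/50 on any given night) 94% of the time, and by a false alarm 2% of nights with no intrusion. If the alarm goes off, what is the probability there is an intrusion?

Let D = the rare event, + = positive/flagged.
P(D) = 1/50
P(+|D) = 94/100 = 47/50
P(+|D') = 2/100 = 1/50
P(+) = P(+|D)P(D) + P(+|D')P(D')
     = \frac{47}{50} × \frac{1}{50} + \frac{1}{50} × \frac{49}{50}
     = \frac{24}{625}
P(D|+) = P(+|D)P(D)/P(+) = \frac{47}{96}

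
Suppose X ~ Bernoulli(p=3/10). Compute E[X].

For X ~ Bernoulli(p=3/10), the expected value is:
E[X] = \frac{3}{10}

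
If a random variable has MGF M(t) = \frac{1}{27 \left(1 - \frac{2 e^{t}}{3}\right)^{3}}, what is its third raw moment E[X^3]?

To find E[X^3], compute M^(3)(0):
M^(1)(t) = \frac{2 e^{t}}{27 \left(1 - \frac{2 e^{t}}{3}\right)^{4}}
M^(2)(t) = \frac{2 e^{t}}{27 \left(1 - \frac{2 e^{t}}{3}\right)^{4}} + \frac{16 e^{2 t}}{81 \left(1 - \frac{2 e^{t}}{3}\right)^{5}}
M^(3)(t) = \frac{2 e^{t}}{27 \left(1 - \frac{2 e^{t}}{3}\right)^{4}} + \frac{16 e^{2 t}}{27 \left(1 - \frac{2 e^{t}}{3}\right)^{5}} + \frac{160 e^{3 t}}{243 \left(1 - \frac{2 e^{t}}{3}\right)^{6}}
M^(3)(0) = 630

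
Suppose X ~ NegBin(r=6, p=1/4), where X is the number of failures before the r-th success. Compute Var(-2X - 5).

For X ~ NegBin(r=6, p=1/4), where X is the number of failures before the r-th success:
Var(X) = 72
Var(-2X - 5) = (-2)² × Var(X) = 4 × 72 = 288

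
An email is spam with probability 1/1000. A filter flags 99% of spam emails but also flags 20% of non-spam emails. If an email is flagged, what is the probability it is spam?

Let D = the rare event, + = positive/flagged.
P(D) = 1/1000
P(+|D) = 99/100
P(+|D') = 20/100 = 1/5
P(+) = P(+|D)P(D) + P(+|D')P(D')
     = \frac{99}{100} × \frac{1}{1000} + \frac{1}{5} × \frac{999}{1000}
     = \frac{20079}{100000}
P(D|+) = P(+|D)P(D)/P(+) = \frac{11}{2231}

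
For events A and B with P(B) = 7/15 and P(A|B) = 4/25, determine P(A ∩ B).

By definition, P(A|B) = P(A ∩ B) / P(B)
So P(A ∩ B) = P(A|B) × P(B)
= 4/25 × 7/15
= 28/375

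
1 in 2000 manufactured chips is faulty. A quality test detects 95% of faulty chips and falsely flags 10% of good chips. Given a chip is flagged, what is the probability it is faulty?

Let D = the rare event, + = positive/flagged.
P(D) = 1/2000
P(+|D) = 95/100 = 19/20
P(+|D') = 10/100 = 1/10
P(+) = P(+|D)P(D) + P(+|D')P(D')
     = \frac{19}{20} × \frac{1}{2000} + \frac{1}{10} × \frac{1999}{2000}
     = \frac{4017}{40000}
P(D|+) = P(+|D)P(D)/P(+) = \frac{19}{4017}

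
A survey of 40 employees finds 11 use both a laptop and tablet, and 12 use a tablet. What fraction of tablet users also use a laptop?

P(A ∩ B) = 11/40
P(B) = 12/40 = 3/10
P(A|B) = P(A ∩ B) / P(B) = (11/40) / (3/10) = 11/12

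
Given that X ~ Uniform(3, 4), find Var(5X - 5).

For X ~ Uniform(3, 4):
Var(X) = \frac{1}{12}
Var(5X - 5) = (5)² × Var(X) = 25 × \frac{1}{12} = \frac{25}{12}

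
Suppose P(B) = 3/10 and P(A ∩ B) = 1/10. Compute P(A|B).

P(A|B) = P(A ∩ B) / P(B)
= (1/10) / (3/10)
= 1/3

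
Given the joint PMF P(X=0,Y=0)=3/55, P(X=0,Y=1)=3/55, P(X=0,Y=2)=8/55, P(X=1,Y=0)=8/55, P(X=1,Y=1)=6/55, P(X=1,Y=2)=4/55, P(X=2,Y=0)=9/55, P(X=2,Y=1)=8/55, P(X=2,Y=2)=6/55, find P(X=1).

P(X=1) = P(X=1,Y=0) + P(X=1,Y=1) + P(X=1,Y=2)
= 8/55 + 6/55 + 4/55
= 18/55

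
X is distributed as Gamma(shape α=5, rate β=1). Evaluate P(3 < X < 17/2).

P(3 < X < 17/2) = ∫_{3}^{17/2} f(x) dx
where f(x) = \frac{x^{4} e^{- x}}{24}
= - \frac{140345}{384 e^{\frac{17}{2}}} + \frac{131}{8 e^{3}}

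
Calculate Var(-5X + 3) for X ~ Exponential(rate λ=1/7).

For X ~ Exponential(rate λ=1/7):
Var(X) = 49
Var(-5X + 3) = (-5)² × Var(X) = 25 × 49 = 1225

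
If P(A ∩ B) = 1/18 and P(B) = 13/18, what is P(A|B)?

P(A|B) = P(A ∩ B) / P(B)
= (1/18) / (13/18)
= 1/13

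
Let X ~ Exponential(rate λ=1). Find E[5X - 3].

For X ~ Exponential(rate λ=1):
E[X] = 1
E[5X - 3] = 5 × E[X] - 3 = 2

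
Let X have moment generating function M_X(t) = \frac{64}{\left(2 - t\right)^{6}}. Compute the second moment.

To find E[X^2], compute M^(2)(0):
M^(1)(t) = \frac{384}{\left(2 - t\right)^{7}}
M^(2)(t) = \frac{2688}{\left(2 - t\right)^{8}}
M^(2)(0) = \frac{21}{2}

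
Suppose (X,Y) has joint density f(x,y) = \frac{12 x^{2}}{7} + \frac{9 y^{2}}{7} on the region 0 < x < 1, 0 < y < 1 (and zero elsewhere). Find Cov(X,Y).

E[XY] = ∫∫ xy × f(x,y) dx dy = \frac{3}{8}
E[X] = \frac{9}{14}
E[Y] = \frac{17}{28}
Cov(X,Y) = E[XY] - E[X]E[Y] = - \frac{3}{196}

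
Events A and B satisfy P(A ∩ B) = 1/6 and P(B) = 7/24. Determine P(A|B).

P(A|B) = P(A ∩ B) / P(B)
= (1/6) / (7/24)
= 4/7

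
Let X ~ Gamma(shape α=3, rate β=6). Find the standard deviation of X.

For X ~ Gamma(shape α=3, rate β=6):
Var(X) = \frac{1}{12}
SD(X) = √(Var(X)) = √(\frac{1}{12}) = \frac{\sqrt{3}}{6}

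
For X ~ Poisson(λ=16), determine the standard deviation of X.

For X ~ Poisson(λ=16):
Var(X) = 16
SD(X) = √(Var(X)) = √(16) = 4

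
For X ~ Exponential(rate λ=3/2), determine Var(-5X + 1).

For X ~ Exponential(rate λ=3/2):
Var(X) = \frac{4}{9}
Var(-5X + 1) = (-5)² × Var(X) = 25 × \frac{4}{9} = \frac{100}{9}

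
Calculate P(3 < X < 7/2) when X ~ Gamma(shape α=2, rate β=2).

P(3 < X < 7/2) = ∫_{3}^{7/2} f(x) dx
where f(x) = 4 x e^{- 2 x}
= \frac{-8 + 7 e}{e^{7}}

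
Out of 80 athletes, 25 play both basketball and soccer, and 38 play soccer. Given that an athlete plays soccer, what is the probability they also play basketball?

P(A ∩ B) = 25/80 = 5/16
P(B) = 38/80 = 19/40
P(A|B) = P(A ∩ B) / P(B) = (5/16) / (19/40) = 25/38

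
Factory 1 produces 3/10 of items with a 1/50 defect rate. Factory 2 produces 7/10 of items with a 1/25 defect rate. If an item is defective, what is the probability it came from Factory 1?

Using Bayes' theorem:
P(F1) = 3/10, P(D|F1) = 1/50
P(F2) = 7/10, P(D|F2) = 1/25
P(D) = P(D|F1)P(F1) + P(D|F2)P(F2)
     = \frac{17}{500}
P(F1|D) = P(D|F1)P(F1) / P(D)
= \frac{3}{17}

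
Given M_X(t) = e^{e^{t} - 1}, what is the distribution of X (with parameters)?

The MGF M(t) = e^{e^{t} - 1} is the standard form for the Poisson distribution.
Comparing with the known MGF formula identifies: Poisson(λ=1)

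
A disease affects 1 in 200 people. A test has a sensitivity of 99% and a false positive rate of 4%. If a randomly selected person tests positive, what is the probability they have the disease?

Let D = the rare event, + = positive/flagged.
P(D) = 1/200
P(+|D) = 99/100
P(+|D') = 4/100 = 1/25
P(+) = P(+|D)P(D) + P(+|D')P(D')
     = \frac{99}{100} × \frac{1}{200} + \frac{1}{25} × \frac{199}{200}
     = \frac{179}{4000}
P(D|+) = P(+|D)P(D)/P(+) = \frac{99}{895}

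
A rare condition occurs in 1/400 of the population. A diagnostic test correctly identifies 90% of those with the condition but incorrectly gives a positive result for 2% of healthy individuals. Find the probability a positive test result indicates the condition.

Let D = the rare event, + = positive/flagged.
P(D) = 1/400
P(+|D) = 90/100 = 9/10
P(+|D') = 2/100 = 1/50
P(+) = P(+|D)P(D) + P(+|D')P(D')
     = \frac{9}{10} × \frac{1}{400} + \frac{1}{50} × \frac{399}{400}
     = \frac{111}{5000}
P(D|+) = P(+|D)P(D)/P(+) = \frac{15}{148}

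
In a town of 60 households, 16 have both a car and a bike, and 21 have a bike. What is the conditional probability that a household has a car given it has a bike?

P(A ∩ B) = 16/60 = 4/15
P(B) = 21/60 = 7/20
P(A|B) = P(A ∩ B) / P(B) = (4/15) / (7/20) = 16/21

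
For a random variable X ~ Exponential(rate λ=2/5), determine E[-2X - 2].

For X ~ Exponential(rate λ=2/5):
E[X] = \frac{5}{2}
E[-2X - 2] = -2 × E[X] - 2 = -7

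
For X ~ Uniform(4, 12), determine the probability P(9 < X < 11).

P(9 < X < 11) = ∫_{9}^{11} f(x) dx
where f(x) = \frac{1}{8}
= \frac{1}{4}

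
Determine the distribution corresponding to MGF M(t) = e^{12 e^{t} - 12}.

The MGF M(t) = e^{12 e^{t} - 12} is the standard form for the Poisson distribution.
Comparing with the known MGF formula identifies: Poisson(λ=12)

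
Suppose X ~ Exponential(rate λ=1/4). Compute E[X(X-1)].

E[X(X-1)] = E[X² - X] = E[X²] - E[X]
E[X] = 4
E[X²] = Var(X) + (E[X])² = 16 + (4)² = 32
E[X(X-1)] = 32 - 4 = 28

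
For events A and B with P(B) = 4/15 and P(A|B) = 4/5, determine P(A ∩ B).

By definition, P(A|B) = P(A ∩ B) / P(B)
So P(A ∩ B) = P(A|B) × P(B)
= 4/5 × 4/15
= 16/75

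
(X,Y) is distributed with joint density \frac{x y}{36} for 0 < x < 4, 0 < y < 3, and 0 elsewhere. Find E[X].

f_X(x) = ∫_0^3 \frac{x y}{36} dy = \frac{x}{8}
E[X] = ∫_0^4 x × (\frac{x}{8}) dx = \frac{8}{3}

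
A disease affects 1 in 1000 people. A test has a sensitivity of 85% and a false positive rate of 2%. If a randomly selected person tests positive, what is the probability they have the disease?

Let D = the rare event, + = positive/flagged.
P(D) = 1/1000
P(+|D) = 85/100 = 17/20
P(+|D') = 2/100 = 1/50
P(+) = P(+|D)P(D) + P(+|D')P(D')
     = \frac{17}{20} × \frac{1}{1000} + \frac{1}{50} × \frac{999}{1000}
     = \frac{2083}{100000}
P(D|+) = P(+|D)P(D)/P(+) = \frac{85}{2083}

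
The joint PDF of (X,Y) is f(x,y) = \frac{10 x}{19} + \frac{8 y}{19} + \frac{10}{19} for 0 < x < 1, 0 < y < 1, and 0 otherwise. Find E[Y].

E[Y] = ∫_0^1 ∫_0^1 y × f(x,y) dx dy
= \frac{61}{114}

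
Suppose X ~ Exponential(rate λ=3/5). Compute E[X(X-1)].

E[X(X-1)] = E[X² - X] = E[X²] - E[X]
E[X] = \frac{5}{3}
E[X²] = Var(X) + (E[X])² = \frac{25}{9} + (\frac{5}{3})² = \frac{50}{9}
E[X(X-1)] = \frac{50}{9} - \frac{5}{3} = \frac{35}{9}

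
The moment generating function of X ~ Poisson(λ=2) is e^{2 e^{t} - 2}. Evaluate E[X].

To find E[X], compute M^(1)(0):
M^(1)(t) = 2 e^{t} e^{2 e^{t} - 2}
M^(1)(0) = 2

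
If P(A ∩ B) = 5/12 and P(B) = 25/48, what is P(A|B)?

P(A|B) = P(A ∩ B) / P(B)
= (5/12) / (25/48)
= 4/5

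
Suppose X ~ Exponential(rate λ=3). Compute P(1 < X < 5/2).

P(1 < X < 5/2) = ∫_{1}^{5/2} f(x) dx
where f(x) = 3 e^{- 3 x}
= - \frac{1}{e^{\frac{15}{2}}} + e^{-3}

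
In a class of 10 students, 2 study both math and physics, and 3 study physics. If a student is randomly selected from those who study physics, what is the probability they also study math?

P(A ∩ B) = 2/10 = 1/5
P(B) = 3/10
P(A|B) = P(A ∩ B) / P(B) = (1/5) / (3/10) = 2/3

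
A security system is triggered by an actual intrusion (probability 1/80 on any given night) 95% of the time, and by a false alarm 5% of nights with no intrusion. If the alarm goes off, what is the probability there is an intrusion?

Let D = the rare event, + = positive/flagged.
P(D) = 1/80
P(+|D) = 95/100 = 19/20
P(+|D') = 5/100 = 1/20
P(+) = P(+|D)P(D) + P(+|D')P(D')
     = \frac{19}{20} × \frac{1}{80} + \frac{1}{20} × \frac{79}{80}
     = \frac{49}{800}
P(D|+) = P(+|D)P(D)/P(+) = \frac{19}{98}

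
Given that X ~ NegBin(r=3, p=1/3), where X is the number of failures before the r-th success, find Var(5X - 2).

For X ~ NegBin(r=3, p=1/3), where X is the number of failures before the r-th success:
Var(X) = 18
Var(5X - 2) = (5)² × Var(X) = 25 × 18 = 450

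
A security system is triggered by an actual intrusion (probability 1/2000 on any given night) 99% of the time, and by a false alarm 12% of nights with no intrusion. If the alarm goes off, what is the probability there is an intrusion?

Let D = the rare event, + = positive/flagged.
P(D) = 1/2000
P(+|D) = 99/100
P(+|D') = 12/100 = 3/25
P(+) = P(+|D)P(D) + P(+|D')P(D')
     = \frac{99}{100} × \frac{1}{2000} + \frac{3}{25} × \frac{1999}{2000}
     = \frac{24087}{200000}
P(D|+) = P(+|D)P(D)/P(+) = \frac{33}{8029}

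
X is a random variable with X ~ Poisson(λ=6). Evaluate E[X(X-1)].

E[X(X-1)] = E[X² - X] = E[X²] - E[X]
E[X] = 6
E[X²] = Var(X) + (E[X])² = 6 + (6)² = 42
E[X(X-1)] = 42 - 6 = 36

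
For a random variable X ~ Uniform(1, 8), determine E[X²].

Using the identity E[X²] = Var(X) + (E[X])²:
E[X] = \frac{9}{2}
Var(X) = \frac{49}{12}
E[X²] = \frac{49}{12} + (\frac{9}{2})²
= \frac{73}{3}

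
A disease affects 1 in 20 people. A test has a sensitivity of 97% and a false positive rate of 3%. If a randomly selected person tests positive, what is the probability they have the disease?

Let D = the rare event, + = positive/flagged.
P(D) = 1/20
P(+|D) = 97/100
P(+|D') = 3/100
P(+) = P(+|D)P(D) + P(+|D')P(D')
     = \frac{97}{100} × \frac{1}{20} + \frac{3}{100} × \frac{19}{20}
     = \frac{77}{1000}
P(D|+) = P(+|D)P(D)/P(+) = \frac{97}{154}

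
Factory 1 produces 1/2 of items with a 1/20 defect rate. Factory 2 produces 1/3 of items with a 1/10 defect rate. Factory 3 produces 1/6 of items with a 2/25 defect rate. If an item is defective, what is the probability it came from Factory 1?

Using Bayes' theorem:
P(F1) = 1/2, P(D|F1) = 1/20
P(F2) = 1/3, P(D|F2) = 1/10
P(F3) = 1/6, P(D|F3) = 2/25
P(D) = P(D|F1)P(F1) + P(D|F2)P(F2) + P(D|F3)P(F3)
     = \frac{43}{600}
P(F1|D) = P(D|F1)P(F1) / P(D)
= \frac{15}{43}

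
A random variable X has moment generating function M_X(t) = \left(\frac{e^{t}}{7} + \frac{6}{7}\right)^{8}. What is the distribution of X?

The MGF M(t) = \left(\frac{e^{t}}{7} + \frac{6}{7}\right)^{8} is the standard form for the Binomial distribution.
Comparing with the known MGF formula identifies: Binomial(n=8, p=1/7)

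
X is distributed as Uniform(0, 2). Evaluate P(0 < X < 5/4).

P(0 < X < 5/4) = ∫_{0}^{5/4} f(x) dx
where f(x) = \frac{1}{2}
= \frac{5}{8}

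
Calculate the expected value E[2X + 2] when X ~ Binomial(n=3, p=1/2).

For X ~ Binomial(n=3, p=1/2):
E[X] = \frac{3}{2}
E[2X + 2] = 2 × E[X] + 2 = 5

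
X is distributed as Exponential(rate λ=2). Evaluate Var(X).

For X ~ Exponential(rate λ=2):
Var(X) = \frac{1}{4}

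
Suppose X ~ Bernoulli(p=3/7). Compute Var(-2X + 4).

For X ~ Bernoulli(p=3/7):
Var(X) = \frac{12}{49}
Var(-2X + 4) = (-2)² × Var(X) = 4 × \frac{12}{49} = \frac{48}{49}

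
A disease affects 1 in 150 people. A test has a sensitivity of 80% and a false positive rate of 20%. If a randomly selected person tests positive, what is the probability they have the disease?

Let D = the rare event, + = positive/flagged.
P(D) = 1/150
P(+|D) = 80/100 = 4/5
P(+|D') = 20/100 = 1/5
P(+) = P(+|D)P(D) + P(+|D')P(D')
     = \frac{4}{5} × \frac{1}{150} + \frac{1}{5} × \frac{149}{150}
     = \frac{51}{250}
P(D|+) = P(+|D)P(D)/P(+) = \frac{4}{153}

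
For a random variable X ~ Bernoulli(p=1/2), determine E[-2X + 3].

For X ~ Bernoulli(p=1/2):
E[X] = \frac{1}{2}
E[-2X + 3] = -2 × E[X] + 3 = 2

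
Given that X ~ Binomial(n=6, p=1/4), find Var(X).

For X ~ Binomial(n=6, p=1/4):
Var(X) = \frac{9}{8}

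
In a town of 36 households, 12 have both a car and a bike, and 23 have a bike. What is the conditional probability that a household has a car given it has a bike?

P(A ∩ B) = 12/36 = 1/3
P(B) = 23/36
P(A|B) = P(A ∩ B) / P(B) = (1/3) / (23/36) = 12/23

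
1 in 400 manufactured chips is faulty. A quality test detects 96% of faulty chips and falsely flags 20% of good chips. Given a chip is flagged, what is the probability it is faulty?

Let D = the rare event, + = positive/flagged.
P(D) = 1/400
P(+|D) = 96/100 = 24/25
P(+|D') = 20/100 = 1/5
P(+) = P(+|D)P(D) + P(+|D')P(D')
     = \frac{24}{25} × \frac{1}{400} + \frac{1}{5} × \frac{399}{400}
     = \frac{2019}{10000}
P(D|+) = P(+|D)P(D)/P(+) = \frac{8}{673}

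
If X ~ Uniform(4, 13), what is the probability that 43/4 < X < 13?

P(43/4 < X < 13) = ∫_{43/4}^{13} f(x) dx
where f(x) = \frac{1}{9}
= \frac{1}{4}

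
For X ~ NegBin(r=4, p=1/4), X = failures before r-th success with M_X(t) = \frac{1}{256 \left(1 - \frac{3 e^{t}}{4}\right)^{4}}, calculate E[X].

To find E[X], compute M^(1)(0):
M^(1)(t) = \frac{3 e^{t}}{256 \left(1 - \frac{3 e^{t}}{4}\right)^{5}}
M^(1)(0) = 12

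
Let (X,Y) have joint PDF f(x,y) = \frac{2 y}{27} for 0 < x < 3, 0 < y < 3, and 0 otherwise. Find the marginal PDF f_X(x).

f_X(x) = ∫_0^3 f(x,y) dy
= ∫_0^3 \frac{2 y}{27} dy
= \frac{1}{3} for 0 < x < 3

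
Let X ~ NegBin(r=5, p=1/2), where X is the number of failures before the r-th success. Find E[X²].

Using the identity E[X²] = Var(X) + (E[X])²:
E[X] = 5
Var(X) = 10
E[X²] = 10 + (5)²
= 35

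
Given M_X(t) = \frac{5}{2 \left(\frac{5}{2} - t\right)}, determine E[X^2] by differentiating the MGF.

To find E[X^2], compute M^(2)(0):
M^(1)(t) = \frac{5}{2 \left(\frac{5}{2} - t\right)^{2}}
M^(2)(t) = \frac{5}{\left(\frac{5}{2} - t\right)^{3}}
M^(2)(0) = \frac{8}{25}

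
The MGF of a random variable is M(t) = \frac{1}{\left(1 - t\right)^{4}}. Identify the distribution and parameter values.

The MGF M(t) = \frac{1}{\left(1 - t\right)^{4}} is the standard form for the Gamma distribution.
Comparing with the known MGF formula identifies: Gamma(shape α=4, rate β=1)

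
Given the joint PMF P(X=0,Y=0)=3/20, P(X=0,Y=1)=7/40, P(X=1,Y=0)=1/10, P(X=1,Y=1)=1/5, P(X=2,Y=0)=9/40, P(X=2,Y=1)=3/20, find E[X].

First find marginal of X:
P(X=0) = 13/40
P(X=1) = 3/10
P(X=2) = 3/8
E[X] = 0 × 13/40 + 1 × 3/10 + 2 × 3/8 = 21/20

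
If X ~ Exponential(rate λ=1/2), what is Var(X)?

For X ~ Exponential(rate λ=1/2):
Var(X) = 4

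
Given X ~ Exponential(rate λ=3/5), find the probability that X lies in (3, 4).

P(3 < X < 4) = ∫_{3}^{4} f(x) dx
where f(x) = \frac{3 e^{- \frac{3 x}{5}}}{5}
= - \frac{1 - e^{\frac{3}{5}}}{e^{\frac{12}{5}}}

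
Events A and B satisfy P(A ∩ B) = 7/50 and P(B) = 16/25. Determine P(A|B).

P(A|B) = P(A ∩ B) / P(B)
= (7/50) / (16/25)
= 7/32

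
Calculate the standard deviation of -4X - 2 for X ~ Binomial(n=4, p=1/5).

For X ~ Binomial(n=4, p=1/5):
Var(X) = \frac{16}{25}
SD(X) = √(Var(X)) = √(\frac{16}{25}) = \frac{4}{5}
SD(-4X - 2) = |-4| × SD(X) = 4 × \frac{4}{5} = \frac{16}{5}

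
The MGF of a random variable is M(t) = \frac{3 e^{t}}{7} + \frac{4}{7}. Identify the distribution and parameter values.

The MGF M(t) = \frac{3 e^{t}}{7} + \frac{4}{7} is the standard form for the Bernoulli distribution.
Comparing with the known MGF formula identifies: Bernoulli(p=3/7)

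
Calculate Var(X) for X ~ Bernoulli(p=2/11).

For X ~ Bernoulli(p=2/11):
Var(X) = \frac{18}{121}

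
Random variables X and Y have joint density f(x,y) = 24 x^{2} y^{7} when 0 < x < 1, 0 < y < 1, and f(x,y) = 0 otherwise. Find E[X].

E[X] = ∫_0^1 ∫_0^1 x × f(x,y) dy dx
= ∫_0^1 ∫_0^1 x × (24 x^{2} y^{7}) dy dx
= \frac{3}{4}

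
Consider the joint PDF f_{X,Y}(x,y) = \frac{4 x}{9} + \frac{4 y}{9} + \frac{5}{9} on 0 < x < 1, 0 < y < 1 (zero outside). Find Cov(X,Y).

E[XY] = ∫∫ xy × f(x,y) dx dy = \frac{31}{108}
E[X] = \frac{29}{54}
E[Y] = \frac{29}{54}
Cov(X,Y) = E[XY] - E[X]E[Y] = - \frac{1}{729}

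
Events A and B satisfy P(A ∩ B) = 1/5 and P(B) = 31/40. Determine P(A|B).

P(A|B) = P(A ∩ B) / P(B)
= (1/5) / (31/40)
= 8/31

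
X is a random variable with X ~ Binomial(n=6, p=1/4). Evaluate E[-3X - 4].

For X ~ Binomial(n=6, p=1/4):
E[X] = \frac{3}{2}
E[-3X - 4] = -3 × E[X] - 4 = - \frac{17}{2}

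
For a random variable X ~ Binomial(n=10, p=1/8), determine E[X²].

Using the identity E[X²] = Var(X) + (E[X])²:
E[X] = \frac{5}{4}
Var(X) = \frac{35}{32}
E[X²] = \frac{35}{32} + (\frac{5}{4})²
= \frac{85}{32}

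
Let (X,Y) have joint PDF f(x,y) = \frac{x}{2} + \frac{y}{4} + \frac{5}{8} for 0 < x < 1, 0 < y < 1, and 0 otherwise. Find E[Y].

E[Y] = ∫_0^1 ∫_0^1 y × f(x,y) dx dy
= \frac{25}{48}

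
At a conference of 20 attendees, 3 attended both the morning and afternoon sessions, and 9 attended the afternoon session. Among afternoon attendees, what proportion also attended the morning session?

P(A ∩ B) = 3/20
P(B) = 9/20
P(A|B) = P(A ∩ B) / P(B) = (3/20) / (9/20) = 1/3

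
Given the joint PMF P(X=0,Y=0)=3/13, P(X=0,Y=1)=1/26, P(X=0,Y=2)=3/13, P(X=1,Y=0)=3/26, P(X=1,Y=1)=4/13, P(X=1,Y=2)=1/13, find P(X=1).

P(X=1) = P(X=1,Y=0) + P(X=1,Y=1) + P(X=1,Y=2)
= 3/26 + 4/13 + 1/13
= 1/2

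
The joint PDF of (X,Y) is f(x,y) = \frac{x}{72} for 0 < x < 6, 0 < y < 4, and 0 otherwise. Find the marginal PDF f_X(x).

f_X(x) = ∫_0^4 f(x,y) dy
= ∫_0^4 \frac{x}{72} dy
= \frac{x}{18} for 0 < x < 6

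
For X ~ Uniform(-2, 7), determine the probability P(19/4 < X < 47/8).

P(19/4 < X < 47/8) = ∫_{19/4}^{47/8} f(x) dx
where f(x) = \frac{1}{9}
= \frac{1}{8}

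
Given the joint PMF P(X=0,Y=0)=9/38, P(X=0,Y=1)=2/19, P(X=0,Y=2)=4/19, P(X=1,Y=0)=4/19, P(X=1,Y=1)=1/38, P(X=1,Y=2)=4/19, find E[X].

First find marginal of X:
P(X=0) = 21/38
P(X=1) = 17/38
E[X] = 0 × 21/38 + 1 × 17/38 = 17/38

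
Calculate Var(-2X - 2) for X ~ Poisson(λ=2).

For X ~ Poisson(λ=2):
Var(X) = 2
Var(-2X - 2) = (-2)² × Var(X) = 4 × 2 = 8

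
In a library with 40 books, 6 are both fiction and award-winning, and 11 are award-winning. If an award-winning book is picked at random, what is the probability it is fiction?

P(A ∩ B) = 6/40 = 3/20
P(B) = 11/40
P(A|B) = P(A ∩ B) / P(B) = (3/20) / (11/40) = 6/11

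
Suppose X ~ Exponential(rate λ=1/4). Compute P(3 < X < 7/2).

P(3 < X < 7/2) = ∫_{3}^{7/2} f(x) dx
where f(x) = \frac{e^{- \frac{x}{4}}}{4}
= - \frac{1}{e^{\frac{7}{8}}} + e^{- \frac{3}{4}}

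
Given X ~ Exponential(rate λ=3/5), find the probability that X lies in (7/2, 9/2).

P(7/2 < X < 9/2) = ∫_{7/2}^{9/2} f(x) dx
where f(x) = \frac{3 e^{- \frac{3 x}{5}}}{5}
= - \frac{1 - e^{\frac{3}{5}}}{e^{\frac{27}{10}}}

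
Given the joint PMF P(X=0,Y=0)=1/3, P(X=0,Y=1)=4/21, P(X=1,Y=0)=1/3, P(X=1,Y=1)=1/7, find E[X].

First find marginal of X:
P(X=0) = 11/21
P(X=1) = 10/21
E[X] = 0 × 11/21 + 1 × 10/21 = 10/21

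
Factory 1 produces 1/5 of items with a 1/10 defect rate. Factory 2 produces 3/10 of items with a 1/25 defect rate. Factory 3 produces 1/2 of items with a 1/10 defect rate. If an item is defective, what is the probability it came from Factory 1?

Using Bayes' theorem:
P(F1) = 1/5, P(D|F1) = 1/10
P(F2) = 3/10, P(D|F2) = 1/25
P(F3) = 1/2, P(D|F3) = 1/10
P(D) = P(D|F1)P(F1) + P(D|F2)P(F2) + P(D|F3)P(F3)
     = \frac{41}{500}
P(F1|D) = P(D|F1)P(F1) / P(D)
= \frac{10}{41}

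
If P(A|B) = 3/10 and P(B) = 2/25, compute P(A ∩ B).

By definition, P(A|B) = P(A ∩ B) / P(B)
So P(A ∩ B) = P(A|B) × P(B)
= 3/10 × 2/25
= 3/125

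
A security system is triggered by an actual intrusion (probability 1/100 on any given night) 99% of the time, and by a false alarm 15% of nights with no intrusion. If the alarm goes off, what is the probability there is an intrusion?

Let D = the rare event, + = positive/flagged.
P(D) = 1/100
P(+|D) = 99/100
P(+|D') = 15/100 = 3/20
P(+) = P(+|D)P(D) + P(+|D')P(D')
     = \frac{99}{100} × \frac{1}{100} + \frac{3}{20} × \frac{99}{100}
     = \frac{99}{625}
P(D|+) = P(+|D)P(D)/P(+) = \frac{1}{16}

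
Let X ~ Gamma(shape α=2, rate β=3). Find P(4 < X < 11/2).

P(4 < X < 11/2) = ∫_{4}^{11/2} f(x) dx
where f(x) = 9 x e^{- 3 x}
= - \frac{35}{2 e^{\frac{33}{2}}} + \frac{13}{e^{12}}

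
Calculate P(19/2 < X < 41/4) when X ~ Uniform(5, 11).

P(19/2 < X < 41/4) = ∫_{19/2}^{41/4} f(x) dx
where f(x) = \frac{1}{6}
= \frac{1}{8}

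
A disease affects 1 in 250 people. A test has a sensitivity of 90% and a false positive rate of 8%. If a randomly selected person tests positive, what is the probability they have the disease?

Let D = the rare event, + = positive/flagged.
P(D) = 1/250
P(+|D) = 90/100 = 9/10
P(+|D') = 8/100 = 2/25
P(+) = P(+|D)P(D) + P(+|D')P(D')
     = \frac{9}{10} × \frac{1}{250} + \frac{2}{25} × \frac{249}{250}
     = \frac{1041}{12500}
P(D|+) = P(+|D)P(D)/P(+) = \frac{15}{347}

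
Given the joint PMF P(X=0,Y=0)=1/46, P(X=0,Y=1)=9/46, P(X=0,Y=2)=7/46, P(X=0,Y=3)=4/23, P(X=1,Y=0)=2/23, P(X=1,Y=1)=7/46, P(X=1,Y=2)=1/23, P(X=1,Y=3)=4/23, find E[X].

First find marginal of X:
P(X=0) = 25/46
P(X=1) = 21/46
E[X] = 0 × 25/46 + 1 × 21/46 = 21/46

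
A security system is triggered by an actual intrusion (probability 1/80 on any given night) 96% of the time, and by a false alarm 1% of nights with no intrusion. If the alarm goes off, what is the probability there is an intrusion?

Let D = the rare event, + = positive/flagged.
P(D) = 1/80
P(+|D) = 96/100 = 24/25
P(+|D') = 1/100
P(+) = P(+|D)P(D) + P(+|D')P(D')
     = \frac{24}{25} × \frac{1}{80} + \frac{1}{100} × \frac{79}{80}
     = \frac{7}{320}
P(D|+) = P(+|D)P(D)/P(+) = \frac{96}{175}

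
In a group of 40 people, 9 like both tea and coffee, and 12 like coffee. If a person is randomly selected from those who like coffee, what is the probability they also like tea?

P(A ∩ B) = 9/40
P(B) = 12/40 = 3/10
P(A|B) = P(A ∩ B) / P(B) = (9/40) / (3/10) = 3/4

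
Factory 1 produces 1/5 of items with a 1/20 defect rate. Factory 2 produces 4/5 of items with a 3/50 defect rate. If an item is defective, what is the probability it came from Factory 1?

Using Bayes' theorem:
P(F1) = 1/5, P(D|F1) = 1/20
P(F2) = 4/5, P(D|F2) = 3/50
P(D) = P(D|F1)P(F1) + P(D|F2)P(F2)
     = \frac{29}{500}
P(F1|D) = P(D|F1)P(F1) / P(D)
= \frac{5}{29}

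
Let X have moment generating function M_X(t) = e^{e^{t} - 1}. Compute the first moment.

To find E[X], compute M^(1)(0):
M^(1)(t) = e^{t} e^{e^{t} - 1}
M^(1)(0) = 1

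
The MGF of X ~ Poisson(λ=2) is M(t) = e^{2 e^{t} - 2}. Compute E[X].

To find E[X], compute M^(1)(0):
M^(1)(t) = 2 e^{t} e^{2 e^{t} - 2}
M^(1)(0) = 2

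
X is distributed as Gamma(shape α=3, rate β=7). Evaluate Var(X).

For X ~ Gamma(shape α=3, rate β=7):
Var(X) = \frac{3}{49}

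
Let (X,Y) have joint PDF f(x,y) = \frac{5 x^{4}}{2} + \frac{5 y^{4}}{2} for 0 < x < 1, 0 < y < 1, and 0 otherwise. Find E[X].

E[X] = ∫_0^1 ∫_0^1 x × f(x,y) dy dx
= ∫_0^1 ∫_0^1 x × (\frac{5 x^{4}}{2} + \frac{5 y^{4}}{2}) dy dx
= \frac{2}{3}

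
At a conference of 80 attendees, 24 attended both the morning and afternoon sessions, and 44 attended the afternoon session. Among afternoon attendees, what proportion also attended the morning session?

P(A ∩ B) = 24/80 = 3/10
P(B) = 44/80 = 11/20
P(A|B) = P(A ∩ B) / P(B) = (3/10) / (11/20) = 6/11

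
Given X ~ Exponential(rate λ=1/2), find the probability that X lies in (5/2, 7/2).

P(5/2 < X < 7/2) = ∫_{5/2}^{7/2} f(x) dx
where f(x) = \frac{e^{- \frac{x}{2}}}{2}
= - \frac{1 - e^{\frac{1}{2}}}{e^{\frac{7}{4}}}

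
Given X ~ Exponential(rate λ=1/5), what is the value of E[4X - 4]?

For X ~ Exponential(rate λ=1/5):
E[X] = 5
E[4X - 4] = 4 × E[X] - 4 = 16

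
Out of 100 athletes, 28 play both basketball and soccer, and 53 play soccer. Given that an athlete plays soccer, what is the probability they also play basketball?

P(A ∩ B) = 28/100 = 7/25
P(B) = 53/100
P(A|B) = P(A ∩ B) / P(B) = (7/25) / (53/100) = 28/53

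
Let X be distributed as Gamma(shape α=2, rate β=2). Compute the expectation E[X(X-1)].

E[X(X-1)] = E[X² - X] = E[X²] - E[X]
E[X] = 1
E[X²] = Var(X) + (E[X])² = \frac{1}{2} + (1)² = \frac{3}{2}
E[X(X-1)] = \frac{3}{2} - 1 = \frac{1}{2}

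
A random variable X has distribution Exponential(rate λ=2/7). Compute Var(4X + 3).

For X ~ Exponential(rate λ=2/7):
Var(X) = \frac{49}{4}
Var(4X + 3) = (4)² × Var(X) = 16 × \frac{49}{4} = 196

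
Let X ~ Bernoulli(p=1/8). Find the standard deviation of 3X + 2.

For X ~ Bernoulli(p=1/8):
Var(X) = \frac{7}{64}
SD(X) = √(Var(X)) = √(\frac{7}{64}) = \frac{\sqrt{7}}{8}
SD(3X + 2) = |3| × SD(X) = 3 × \frac{\sqrt{7}}{8} = \frac{3 \sqrt{7}}{8}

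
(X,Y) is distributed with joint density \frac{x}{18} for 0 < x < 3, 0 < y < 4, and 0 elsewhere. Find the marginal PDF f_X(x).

f_X(x) = ∫_0^4 f(x,y) dy
= ∫_0^4 \frac{x}{18} dy
= \frac{2 x}{9} for 0 < x < 3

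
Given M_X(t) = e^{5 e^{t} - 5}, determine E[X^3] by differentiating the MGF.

To find E[X^3], compute M^(3)(0):
M^(1)(t) = 5 e^{t} e^{5 e^{t} - 5}
M^(2)(t) = 25 e^{2 t} e^{5 e^{t} - 5} + 5 e^{t} e^{5 e^{t} - 5}
M^(3)(t) = 125 e^{3 t} e^{5 e^{t} - 5} + 75 e^{2 t} e^{5 e^{t} - 5} + 5 e^{t} e^{5 e^{t} - 5}
M^(3)(0) = 205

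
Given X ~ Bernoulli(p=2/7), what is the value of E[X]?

For X ~ Bernoulli(p=2/7), the expected value is:
E[X] = \frac{2}{7}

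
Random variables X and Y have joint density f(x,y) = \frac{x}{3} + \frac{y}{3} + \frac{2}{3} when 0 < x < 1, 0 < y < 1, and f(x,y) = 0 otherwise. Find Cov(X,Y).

E[XY] = ∫∫ xy × f(x,y) dx dy = \frac{5}{18}
E[X] = \frac{19}{36}
E[Y] = \frac{19}{36}
Cov(X,Y) = E[XY] - E[X]E[Y] = - \frac{1}{1296}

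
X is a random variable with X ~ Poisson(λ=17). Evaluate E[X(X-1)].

E[X(X-1)] = E[X² - X] = E[X²] - E[X]
E[X] = 17
E[X²] = Var(X) + (E[X])² = 17 + (17)² = 306
E[X(X-1)] = 306 - 17 = 289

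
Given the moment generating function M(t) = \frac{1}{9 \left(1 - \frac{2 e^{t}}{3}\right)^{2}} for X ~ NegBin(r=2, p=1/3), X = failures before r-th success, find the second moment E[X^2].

To find E[X^2], compute M^(2)(0):
M^(1)(t) = \frac{4 e^{t}}{27 \left(1 - \frac{2 e^{t}}{3}\right)^{3}}
M^(2)(t) = \frac{4 e^{t}}{27 \left(1 - \frac{2 e^{t}}{3}\right)^{3}} + \frac{8 e^{2 t}}{27 \left(1 - \frac{2 e^{t}}{3}\right)^{4}}
M^(2)(0) = 28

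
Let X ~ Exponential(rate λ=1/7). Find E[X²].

Using the identity E[X²] = Var(X) + (E[X])²:
E[X] = 7
Var(X) = 49
E[X²] = 49 + (7)²
= 98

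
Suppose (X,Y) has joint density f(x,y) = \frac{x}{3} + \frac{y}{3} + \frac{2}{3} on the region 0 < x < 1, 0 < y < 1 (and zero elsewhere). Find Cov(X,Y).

E[XY] = ∫∫ xy × f(x,y) dx dy = \frac{5}{18}
E[X] = \frac{19}{36}
E[Y] = \frac{19}{36}
Cov(X,Y) = E[XY] - E[X]E[Y] = - \frac{1}{1296}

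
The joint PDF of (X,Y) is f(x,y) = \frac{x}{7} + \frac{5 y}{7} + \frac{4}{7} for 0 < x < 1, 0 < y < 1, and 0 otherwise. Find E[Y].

E[Y] = ∫_0^1 ∫_0^1 y × f(x,y) dx dy
= \frac{47}{84}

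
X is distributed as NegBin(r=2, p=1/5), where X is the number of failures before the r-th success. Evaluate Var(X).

For X ~ NegBin(r=2, p=1/5), where X is the number of failures before the r-th success:
Var(X) = 40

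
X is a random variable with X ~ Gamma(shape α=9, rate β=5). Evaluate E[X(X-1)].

E[X(X-1)] = E[X² - X] = E[X²] - E[X]
E[X] = \frac{9}{5}
E[X²] = Var(X) + (E[X])² = \frac{9}{25} + (\frac{9}{5})² = \frac{18}{5}
E[X(X-1)] = \frac{18}{5} - \frac{9}{5} = \frac{9}{5}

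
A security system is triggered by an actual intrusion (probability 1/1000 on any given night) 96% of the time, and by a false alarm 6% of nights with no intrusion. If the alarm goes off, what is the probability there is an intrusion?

Let D = the rare event, + = positive/flagged.
P(D) = 1/1000
P(+|D) = 96/100 = 24/25
P(+|D') = 6/100 = 3/50
P(+) = P(+|D)P(D) + P(+|D')P(D')
     = \frac{24}{25} × \frac{1}{1000} + \frac{3}{50} × \frac{999}{1000}
     = \frac{609}{10000}
P(D|+) = P(+|D)P(D)/P(+) = \frac{16}{1015}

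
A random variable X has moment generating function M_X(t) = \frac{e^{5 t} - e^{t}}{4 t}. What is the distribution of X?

The MGF M(t) = \frac{e^{5 t} - e^{t}}{4 t} is the standard form for the Uniform distribution.
Comparing with the known MGF formula identifies: Uniform(1, 5)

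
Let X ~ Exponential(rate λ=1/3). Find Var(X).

For X ~ Exponential(rate λ=1/3):
Var(X) = 9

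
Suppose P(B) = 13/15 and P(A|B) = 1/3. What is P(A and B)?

By definition, P(A|B) = P(A ∩ B) / P(B)
So P(A ∩ B) = P(A|B) × P(B)
= 1/3 × 13/15
= 13/45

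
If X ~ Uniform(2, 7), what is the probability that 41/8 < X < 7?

P(41/8 < X < 7) = ∫_{41/8}^{7} f(x) dx
where f(x) = \frac{1}{5}
= \frac{3}{8}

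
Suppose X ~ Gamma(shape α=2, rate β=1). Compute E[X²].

Using the identity E[X²] = Var(X) + (E[X])²:
E[X] = 2
Var(X) = 2
E[X²] = 2 + (2)²
= 6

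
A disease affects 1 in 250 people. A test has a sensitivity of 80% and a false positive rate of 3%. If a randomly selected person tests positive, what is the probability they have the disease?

Let D = the rare event, + = positive/flagged.
P(D) = 1/250
P(+|D) = 80/100 = 4/5
P(+|D') = 3/100
P(+) = P(+|D)P(D) + P(+|D')P(D')
     = \frac{4}{5} × \frac{1}{250} + \frac{3}{100} × \frac{249}{250}
     = \frac{827}{25000}
P(D|+) = P(+|D)P(D)/P(+) = \frac{80}{827}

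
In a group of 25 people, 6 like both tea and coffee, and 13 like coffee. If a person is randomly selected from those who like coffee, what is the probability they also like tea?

P(A ∩ B) = 6/25
P(B) = 13/25
P(A|B) = P(A ∩ B) / P(B) = (6/25) / (13/25) = 6/13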